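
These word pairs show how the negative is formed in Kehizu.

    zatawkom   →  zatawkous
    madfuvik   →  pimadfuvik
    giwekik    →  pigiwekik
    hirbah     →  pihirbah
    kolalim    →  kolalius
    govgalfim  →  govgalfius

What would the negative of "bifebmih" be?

"bifebmih" ends in -h. The one such stem in the data (hirbah → pihirbah) adds the prefix pi-, so the same rule applies.
The other pattern: stems ending in -m drop the final letter and add -us.
So bifebmih → pibifebmih.

pibifebmih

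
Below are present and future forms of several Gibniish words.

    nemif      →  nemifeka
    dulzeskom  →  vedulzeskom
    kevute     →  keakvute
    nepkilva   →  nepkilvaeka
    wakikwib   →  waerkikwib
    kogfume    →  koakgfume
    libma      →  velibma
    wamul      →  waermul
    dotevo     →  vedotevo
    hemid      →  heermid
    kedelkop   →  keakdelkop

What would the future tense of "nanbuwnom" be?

"nanbuwnom" begins with n-. The stems beginning with n- (nepkilva → nepkilvaeka, nemif → nemifeka) add -eka.
So nanbuwnom → nanbuwnomeka.

nanbuwnomeka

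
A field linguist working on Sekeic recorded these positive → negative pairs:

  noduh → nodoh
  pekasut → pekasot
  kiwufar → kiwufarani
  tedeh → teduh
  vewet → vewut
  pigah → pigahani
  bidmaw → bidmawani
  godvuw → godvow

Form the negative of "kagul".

kagol

noduh and pigah both end in -h yet inflect differently (nodoh, pigahani), so the final letter is not what conditions the rule; the last vowel is.
"kagul" has last vowel 'u'. The stems whose last vowel is 'u' (noduh → nodoh, godvuw → godvow, pekasut → pekasot) change the last vowel to 'o'.
So kagul → kagol.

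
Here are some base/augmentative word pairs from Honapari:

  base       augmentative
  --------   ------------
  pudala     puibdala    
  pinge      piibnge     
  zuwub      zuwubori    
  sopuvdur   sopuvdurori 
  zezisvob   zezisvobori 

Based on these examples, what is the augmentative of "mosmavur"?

zuwub and pinge both have 2 vowels yet inflect differently (zuwubori, piibnge), so the number of vowels is not what conditions the rule; whether the stem ends in a vowel or a consonant is.
"mosmavur" ends in a consonant. The stems ending in a consonant (zuwub → zuwubori, zezisvob → zezisvobori, sopuvdur → sopuvdurori) add -ori.
The other pattern: stems ending in a vowel insert -ib- after the first vowel.
So mosmavur → mosmavurori.

mosmavurori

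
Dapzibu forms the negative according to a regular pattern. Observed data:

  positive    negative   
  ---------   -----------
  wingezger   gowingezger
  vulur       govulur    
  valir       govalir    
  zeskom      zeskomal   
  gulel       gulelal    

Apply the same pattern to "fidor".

gofidor

"fidor" ends in -r. The stems ending in -r (wingezger → gowingezger, vulur → govulur, valir → govalir) add the prefix go-.
The other pattern: stems ending in -l or -m add -al.
So fidor → gofidor.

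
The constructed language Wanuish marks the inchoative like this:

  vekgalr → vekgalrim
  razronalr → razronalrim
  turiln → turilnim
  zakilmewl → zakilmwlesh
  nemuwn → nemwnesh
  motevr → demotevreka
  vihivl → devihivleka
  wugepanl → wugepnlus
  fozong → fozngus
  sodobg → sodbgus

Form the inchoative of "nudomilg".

"nudomilg" has second-to-last letter 'l'. The stems whose second-to-last letter is 'l' (vekgalr → vekgalrim, razronalr → razronalrim, turiln → turilnim) add -im.
The other patterns: stems whose second-to-last letter is 'w' delete the last vowel and add -esh; stems whose second-to-last letter is 'v' add de- … -eka around the stem; stems whose second-to-last letter is 'b' or 'n' delete the last vowel and add -us.
So nudomilg → nudomilgim.

nudomilgim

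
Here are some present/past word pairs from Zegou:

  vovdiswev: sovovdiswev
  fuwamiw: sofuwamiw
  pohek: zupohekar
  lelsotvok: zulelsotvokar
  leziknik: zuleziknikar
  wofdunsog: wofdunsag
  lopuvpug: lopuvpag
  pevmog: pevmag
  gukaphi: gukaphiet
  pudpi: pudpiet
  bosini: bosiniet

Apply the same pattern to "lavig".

vovdiswev and pohek both have last vowel 'e' yet inflect differently (sovovdiswev, zupohekar), so the last vowel is not what conditions the rule; the final letter is.
"lavig" ends in -g. The stems ending in -g (wofdunsog → wofdunsag, lopuvpug → lopuvpag, pevmog → pevmag) change the last vowel to 'a'.
So lavig → lavag.

lavag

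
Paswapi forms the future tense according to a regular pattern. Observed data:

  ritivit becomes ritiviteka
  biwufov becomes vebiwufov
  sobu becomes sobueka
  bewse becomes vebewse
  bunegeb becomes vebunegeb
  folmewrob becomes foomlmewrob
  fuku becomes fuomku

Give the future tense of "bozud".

vebozud

folmewrob and bunegeb both end in -b yet inflect differently (foomlmewrob, vebunegeb), so the final letter is not what conditions the rule; the first letter is.
"bozud" begins with b-. The stems beginning with b- (biwufov → vebiwufov, bunegeb → vebunegeb, bewse → vebewse) add the prefix ve-.
The other patterns: stems beginning with f- insert -om- after the first vowel; stems beginning with r- or s- add -eka.
So bozud → vebozud.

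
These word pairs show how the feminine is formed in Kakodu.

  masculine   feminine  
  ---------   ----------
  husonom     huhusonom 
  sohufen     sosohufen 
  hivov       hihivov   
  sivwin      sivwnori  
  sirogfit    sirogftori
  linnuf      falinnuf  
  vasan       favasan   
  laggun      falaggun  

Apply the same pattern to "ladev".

laladev

sohufen and sivwin both end in -n yet inflect differently (sosohufen, sivwnori), so the final letter is not what conditions the rule; the last vowel is.
"ladev" has last vowel 'e'. The one such stem in the data (sohufen → sosohufen) repeats the first consonant+vowel as a prefix (as do husonom, hivov), so the same rule applies.
The other patterns: stems whose last vowel is 'i' delete the last vowel and add -ori; stems whose last vowel is 'a' or 'u' add the prefix fa-.
So ladev → laladev.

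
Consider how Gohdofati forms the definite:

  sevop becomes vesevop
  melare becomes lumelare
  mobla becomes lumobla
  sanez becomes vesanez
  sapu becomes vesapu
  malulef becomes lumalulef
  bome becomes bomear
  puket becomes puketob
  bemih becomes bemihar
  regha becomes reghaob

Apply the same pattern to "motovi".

lumotovi

bome and melare both end in -e yet inflect differently (bomear, lumelare), so the final letter is not what conditions the rule; the first letter is.
"motovi" begins with m-. The stems beginning with m- (malulef → lumalulef, melare → lumelare, mobla → lumobla) add the prefix lu-.
So motovi → lumotovi.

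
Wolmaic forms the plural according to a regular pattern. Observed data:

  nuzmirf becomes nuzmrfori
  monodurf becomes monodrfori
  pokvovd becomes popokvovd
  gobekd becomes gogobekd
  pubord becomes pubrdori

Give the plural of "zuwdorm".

zuwdrmori

pubord and pokvovd both end in -d yet inflect differently (pubrdori, popokvovd), so the final letter is not what conditions the rule; the second-to-last letter is.
"zuwdorm" has second-to-last letter 'r'. The stems whose second-to-last letter is 'r' (pubord → pubrdori, nuzmirf → nuzmrfori, monodurf → monodrfori) delete the last vowel and add -ori.
So zuwdorm → zuwdrmori.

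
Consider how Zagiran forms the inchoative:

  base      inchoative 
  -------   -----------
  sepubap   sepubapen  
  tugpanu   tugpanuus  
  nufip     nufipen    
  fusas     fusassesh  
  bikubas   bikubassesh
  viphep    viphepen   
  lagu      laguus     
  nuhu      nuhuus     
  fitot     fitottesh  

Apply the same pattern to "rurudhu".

"rurudhu" ends in -u. The stems ending in -u (tugpanu → tugpanuus, lagu → laguus, nuhu → nuhuus) add -us.
The other patterns: stems ending in -p add -en; stems ending in -s or -t double the final consonant and add -esh.
So rurudhu → rurudhuus.

rurudhuus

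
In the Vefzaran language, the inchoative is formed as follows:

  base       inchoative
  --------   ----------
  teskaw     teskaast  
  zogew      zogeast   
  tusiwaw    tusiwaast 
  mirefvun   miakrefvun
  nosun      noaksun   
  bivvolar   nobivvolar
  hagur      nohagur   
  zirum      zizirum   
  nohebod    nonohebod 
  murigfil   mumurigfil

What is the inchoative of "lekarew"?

teskaw and bivvolar both have last vowel 'a' yet inflect differently (teskaast, nobivvolar), so the last vowel is not what conditions the rule; the final letter is.
"lekarew" ends in -w. The stems ending in -w (teskaw → teskaast, zogew → zogeast, tusiwaw → tusiwaast) drop the final letter and add -ast.
So lekarew → lekareast.

lekareast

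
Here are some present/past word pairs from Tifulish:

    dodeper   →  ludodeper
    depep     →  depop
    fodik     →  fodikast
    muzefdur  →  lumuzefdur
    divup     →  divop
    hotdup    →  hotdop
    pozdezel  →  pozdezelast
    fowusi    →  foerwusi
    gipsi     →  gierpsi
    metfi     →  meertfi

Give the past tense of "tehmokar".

lutehmokar

divup and muzefdur both have last vowel 'u' yet inflect differently (divop, lumuzefdur), so the last vowel is not what conditions the rule; the final letter is.
"tehmokar" ends in -r. The stems ending in -r (muzefdur → lumuzefdur, dodeper → ludodeper) add the prefix lu-.
The other patterns: stems ending in -p change the last vowel to 'o'; stems ending in -i insert -er- after the first vowel; stems ending in -k or -l add -ast.
So tehmokar → lutehmokar.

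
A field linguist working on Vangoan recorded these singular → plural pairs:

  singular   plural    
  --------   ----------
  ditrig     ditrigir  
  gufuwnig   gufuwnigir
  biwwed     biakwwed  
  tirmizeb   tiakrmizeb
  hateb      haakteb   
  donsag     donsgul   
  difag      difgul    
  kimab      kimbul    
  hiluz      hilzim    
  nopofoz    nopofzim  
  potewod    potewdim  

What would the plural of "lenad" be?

"lenad" has last vowel 'a'. The stems whose last vowel is 'a' (donsag → donsgul, difag → difgul, kimab → kimbul) delete the last vowel and add -ul.
So lenad → lendul.

lendul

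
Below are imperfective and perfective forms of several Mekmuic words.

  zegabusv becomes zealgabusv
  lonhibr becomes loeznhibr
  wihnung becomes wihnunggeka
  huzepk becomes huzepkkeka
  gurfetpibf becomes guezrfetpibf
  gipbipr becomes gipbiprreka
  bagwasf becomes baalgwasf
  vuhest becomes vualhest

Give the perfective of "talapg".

talapggeka

"talapg" has second-to-last letter 'p'. The stems whose second-to-last letter is 'p' (huzepk → huzepkkeka, gipbipr → gipbiprreka) double the final consonant and add -eka.
So talapg → talapggeka.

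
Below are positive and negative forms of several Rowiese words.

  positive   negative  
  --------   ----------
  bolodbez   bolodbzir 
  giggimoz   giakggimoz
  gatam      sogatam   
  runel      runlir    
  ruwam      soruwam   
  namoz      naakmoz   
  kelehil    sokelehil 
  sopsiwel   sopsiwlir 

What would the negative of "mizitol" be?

miakzitol

namoz and bolodbez both end in -z yet inflect differently (naakmoz, bolodbzir), so the final letter is not what conditions the rule; the last vowel is.
"mizitol" has last vowel 'o'. The stems whose last vowel is 'o' (namoz → naakmoz, giggimoz → giakggimoz) insert -ak- after the first vowel.
The other patterns: stems whose last vowel is 'e' delete the last vowel and add -ir; stems whose last vowel is 'a' or 'i' add the prefix so-.
So mizitol → miakzitol.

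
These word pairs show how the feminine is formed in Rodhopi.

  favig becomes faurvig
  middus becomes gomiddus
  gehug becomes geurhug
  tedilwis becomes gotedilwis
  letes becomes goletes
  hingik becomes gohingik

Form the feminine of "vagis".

govagis

"vagis" ends in -s. The stems ending in -s (letes → goletes, middus → gomiddus, tedilwis → gotedilwis) add the prefix go-.
So vagis → govagis.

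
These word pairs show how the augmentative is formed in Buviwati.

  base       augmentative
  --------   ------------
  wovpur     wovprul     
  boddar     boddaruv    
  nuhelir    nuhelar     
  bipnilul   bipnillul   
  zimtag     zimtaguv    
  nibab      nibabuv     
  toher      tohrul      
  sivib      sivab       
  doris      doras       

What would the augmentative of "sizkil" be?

"sizkil" has last vowel 'i'. The stems whose last vowel is 'i' (doris → doras, sivib → sivab, nuhelir → nuhelar) change the last vowel to 'a'.
So sizkil → sizkal.

sizkal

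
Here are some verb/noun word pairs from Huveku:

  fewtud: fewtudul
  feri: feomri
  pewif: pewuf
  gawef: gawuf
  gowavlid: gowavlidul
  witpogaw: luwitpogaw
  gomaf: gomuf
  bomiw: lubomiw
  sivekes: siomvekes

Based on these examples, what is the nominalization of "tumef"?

sivekes and gawef both have last vowel 'e' yet inflect differently (siomvekes, gawuf), so the last vowel is not what conditions the rule; the final letter is.
"tumef" ends in -f. The stems ending in -f (gawef → gawuf, pewif → pewuf, gomaf → gomuf) change the last vowel to 'u'.
So tumef → tumuf.

tumuf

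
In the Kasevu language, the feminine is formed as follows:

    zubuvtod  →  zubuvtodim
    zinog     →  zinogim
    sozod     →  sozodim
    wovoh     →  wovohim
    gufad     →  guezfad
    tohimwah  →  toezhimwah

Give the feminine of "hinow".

"hinow" has last vowel 'o'. The stems whose last vowel is 'o' (zubuvtod → zubuvtodim, zinog → zinogim, sozod → sozodim) add -im.
So hinow → hinowim.

hinowim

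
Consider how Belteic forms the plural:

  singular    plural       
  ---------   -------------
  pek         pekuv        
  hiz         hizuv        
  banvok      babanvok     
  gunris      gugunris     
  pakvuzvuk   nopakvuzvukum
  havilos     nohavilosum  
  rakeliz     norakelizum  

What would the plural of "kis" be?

pek and banvok both end in -k yet inflect differently (pekuv, babanvok), so the final letter is not what conditions the rule; the number of vowels is.
"kis" has 1 vowel. The stems with 1 vowel (pek → pekuv, hiz → hizuv) add -uv.
The other patterns: stems with 2 vowels repeat the first consonant+vowel as a prefix; stems with 3 vowels add no- … -um around the stem.
So kis → kisuv.

kisuv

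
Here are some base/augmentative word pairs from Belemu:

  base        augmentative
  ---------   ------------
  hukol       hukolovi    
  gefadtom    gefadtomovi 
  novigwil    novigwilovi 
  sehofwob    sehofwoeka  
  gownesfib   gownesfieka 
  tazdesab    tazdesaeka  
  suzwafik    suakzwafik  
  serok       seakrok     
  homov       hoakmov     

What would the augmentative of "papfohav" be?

paakpfohav

hukol and sehofwob both have last vowel 'o' yet inflect differently (hukolovi, sehofwoeka), so the last vowel is not what conditions the rule; the final letter is.
"papfohav" ends in -v. The one such stem in the data (homov → hoakmov) inserts -ak- after the first vowel (as do suzwafik, serok), so the same rule applies.
So papfohav → paakpfohav.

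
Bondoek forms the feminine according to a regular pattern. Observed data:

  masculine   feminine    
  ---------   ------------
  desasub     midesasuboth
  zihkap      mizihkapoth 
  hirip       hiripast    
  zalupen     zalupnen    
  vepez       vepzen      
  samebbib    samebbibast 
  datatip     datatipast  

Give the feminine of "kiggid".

kiggidast

samebbib and desasub both end in -b yet inflect differently (samebbibast, midesasuboth), so the final letter is not what conditions the rule; the last vowel is.
"kiggid" has last vowel 'i'. The stems whose last vowel is 'i' (datatip → datatipast, hirip → hiripast, samebbib → samebbibast) add -ast.
So kiggid → kiggidast.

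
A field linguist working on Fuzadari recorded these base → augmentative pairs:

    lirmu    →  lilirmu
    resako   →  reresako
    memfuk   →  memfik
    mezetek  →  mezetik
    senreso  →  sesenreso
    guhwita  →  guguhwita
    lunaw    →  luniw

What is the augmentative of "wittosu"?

wiwittosu

lunaw and guhwita both have last vowel 'a' yet inflect differently (luniw, guguhwita), so the last vowel is not what conditions the rule; whether the stem ends in a vowel or a consonant is.
"wittosu" ends in a vowel. The stems ending in a vowel (resako → reresako, senreso → sesenreso, guhwita → guguhwita) repeat the first consonant+vowel as a prefix.
So wittosu → wiwittosu.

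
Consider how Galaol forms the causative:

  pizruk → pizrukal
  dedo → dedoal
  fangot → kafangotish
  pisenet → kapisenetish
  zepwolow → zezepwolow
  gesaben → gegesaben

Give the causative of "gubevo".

gubevoal

"gubevo" ends in -o. The one such stem in the data (dedo → dedoal) adds -al, so the same rule applies.
So gubevo → gubevoal.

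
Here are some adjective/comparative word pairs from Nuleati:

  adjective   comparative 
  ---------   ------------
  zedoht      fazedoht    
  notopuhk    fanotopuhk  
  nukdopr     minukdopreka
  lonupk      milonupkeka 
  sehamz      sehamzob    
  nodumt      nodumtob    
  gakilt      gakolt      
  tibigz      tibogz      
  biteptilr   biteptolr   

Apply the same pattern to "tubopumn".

tubopumnob

notopuhk and lonupk both end in -k yet inflect differently (fanotopuhk, milonupkeka), so the final letter is not what conditions the rule; the second-to-last letter is.
"tubopumn" has second-to-last letter 'm'. The stems whose second-to-last letter is 'm' (sehamz → sehamzob, nodumt → nodumtob) add -ob.
The other patterns: stems whose second-to-last letter is 'h' add the prefix fa-; stems whose second-to-last letter is 'p' add mi- … -eka around the stem; stems whose second-to-last letter is 'g' or 'l' change the last vowel to 'o'.
So tubopumn → tubopumnob.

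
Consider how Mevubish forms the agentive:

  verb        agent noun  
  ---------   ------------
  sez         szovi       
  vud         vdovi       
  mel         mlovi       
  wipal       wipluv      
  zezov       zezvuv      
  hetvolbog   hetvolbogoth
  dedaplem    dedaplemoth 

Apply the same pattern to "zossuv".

"zossuv" has 2 vowels. The stems with 2 vowels (wipal → wipluv, zezov → zezvuv) delete the last vowel and add -uv.
So zossuv → zossvuv.

zossvuv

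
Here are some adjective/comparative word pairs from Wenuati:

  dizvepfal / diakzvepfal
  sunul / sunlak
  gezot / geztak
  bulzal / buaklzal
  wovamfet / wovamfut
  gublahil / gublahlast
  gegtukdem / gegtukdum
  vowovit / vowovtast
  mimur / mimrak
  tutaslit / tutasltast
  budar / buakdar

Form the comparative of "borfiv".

wovamfet and gezot both end in -t yet inflect differently (wovamfut, geztak), so the final letter is not what conditions the rule; the last vowel is.
"borfiv" has last vowel 'i'. The stems whose last vowel is 'i' (gublahil → gublahlast, vowovit → vowovtast, tutaslit → tutasltast) delete the last vowel and add -ast.
So borfiv → borfvast.

borfvast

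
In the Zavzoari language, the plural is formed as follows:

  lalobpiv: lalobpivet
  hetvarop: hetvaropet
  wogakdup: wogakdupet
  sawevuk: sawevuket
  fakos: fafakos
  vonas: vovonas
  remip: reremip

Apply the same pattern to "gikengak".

gikengaket

hetvarop and remip both end in -p yet inflect differently (hetvaropet, reremip), so the final letter is not what conditions the rule; the number of vowels is.
"gikengak" has 3 vowels. The stems with 3 vowels (lalobpiv → lalobpivet, hetvarop → hetvaropet, wogakdup → wogakdupet) add -et.
The other pattern: stems with 2 vowels repeat the first consonant+vowel as a prefix.
So gikengak → gikengaket.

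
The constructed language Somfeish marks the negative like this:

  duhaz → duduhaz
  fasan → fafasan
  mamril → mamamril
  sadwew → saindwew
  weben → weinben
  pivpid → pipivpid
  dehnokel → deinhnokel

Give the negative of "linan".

weben and fasan both end in -n yet inflect differently (weinben, fafasan), so the final letter is not what conditions the rule; the last vowel is.
"linan" has last vowel 'a'. The stems whose last vowel is 'a' (fasan → fafasan, duhaz → duduhaz) repeat the first consonant+vowel as a prefix.
So linan → lilinan.

lilinan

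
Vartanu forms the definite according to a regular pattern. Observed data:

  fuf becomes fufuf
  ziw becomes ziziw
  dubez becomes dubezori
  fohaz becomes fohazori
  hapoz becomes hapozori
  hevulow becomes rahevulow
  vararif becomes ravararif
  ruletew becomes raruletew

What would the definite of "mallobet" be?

ziw and hevulow both end in -w yet inflect differently (ziziw, rahevulow), so the final letter is not what conditions the rule; the number of vowels is.
"mallobet" has 3 vowels. The stems with 3 vowels (hevulow → rahevulow, vararif → ravararif, ruletew → raruletew) add the prefix ra-.
The other patterns: stems with 1 vowel repeat the first consonant+vowel as a prefix; stems with 2 vowels add -ori.
So mallobet → ramallobet.

ramallobet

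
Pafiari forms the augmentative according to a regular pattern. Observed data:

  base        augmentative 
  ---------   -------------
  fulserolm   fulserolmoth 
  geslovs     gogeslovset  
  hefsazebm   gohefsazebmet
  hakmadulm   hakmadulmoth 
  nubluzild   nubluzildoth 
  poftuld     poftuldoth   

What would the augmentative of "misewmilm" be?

misewmilmoth

"misewmilm" has second-to-last letter 'l'. The stems whose second-to-last letter is 'l' (fulserolm → fulserolmoth, nubluzild → nubluzildoth, poftuld → poftuldoth) add -oth.
The other pattern: stems whose second-to-last letter is 'b' or 'v' add go- … -et around the stem.
So misewmilm → misewmilmoth.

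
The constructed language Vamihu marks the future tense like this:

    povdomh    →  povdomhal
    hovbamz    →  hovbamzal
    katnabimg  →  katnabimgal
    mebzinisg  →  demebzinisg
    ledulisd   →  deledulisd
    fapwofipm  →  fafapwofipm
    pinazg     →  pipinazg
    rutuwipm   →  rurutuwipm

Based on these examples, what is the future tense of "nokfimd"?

"nokfimd" has second-to-last letter 'm'. The stems whose second-to-last letter is 'm' (povdomh → povdomhal, hovbamz → hovbamzal, katnabimg → katnabimgal) add -al.
So nokfimd → nokfimdal.

nokfimdal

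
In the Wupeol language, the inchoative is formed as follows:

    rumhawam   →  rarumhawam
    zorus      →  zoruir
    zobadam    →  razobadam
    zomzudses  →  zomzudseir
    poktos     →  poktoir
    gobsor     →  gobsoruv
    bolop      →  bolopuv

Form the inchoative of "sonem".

rasonem

"sonem" ends in -m. The stems ending in -m (zobadam → razobadam, rumhawam → rarumhawam) add the prefix ra-.
The other patterns: stems ending in -s drop the final letter and add -ir; stems ending in -p or -r add -uv.
So sonem → rasonem.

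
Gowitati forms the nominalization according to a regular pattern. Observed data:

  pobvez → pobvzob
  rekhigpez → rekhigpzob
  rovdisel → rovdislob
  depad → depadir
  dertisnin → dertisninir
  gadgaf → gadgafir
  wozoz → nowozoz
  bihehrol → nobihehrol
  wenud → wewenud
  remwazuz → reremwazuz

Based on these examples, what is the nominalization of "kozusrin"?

kozusrinir

pobvez and wozoz both end in -z yet inflect differently (pobvzob, nowozoz), so the final letter is not what conditions the rule; the last vowel is.
"kozusrin" has last vowel 'i'. The one such stem in the data (dertisnin → dertisninir) adds -ir, so the same rule applies.
So kozusrin → kozusrinir.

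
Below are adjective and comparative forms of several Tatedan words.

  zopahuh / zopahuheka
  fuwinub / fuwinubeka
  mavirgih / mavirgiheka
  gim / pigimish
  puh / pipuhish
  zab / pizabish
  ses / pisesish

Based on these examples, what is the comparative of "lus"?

pilusish

zopahuh and puh both end in -h yet inflect differently (zopahuheka, pipuhish), so the final letter is not what conditions the rule; the number of vowels is.
"lus" has 1 vowel. The stems with 1 vowel (gim → pigimish, puh → pipuhish, zab → pizabish) add pi- … -ish around the stem.
The other pattern: stems with 3 vowels add -eka.
So lus → pilusish.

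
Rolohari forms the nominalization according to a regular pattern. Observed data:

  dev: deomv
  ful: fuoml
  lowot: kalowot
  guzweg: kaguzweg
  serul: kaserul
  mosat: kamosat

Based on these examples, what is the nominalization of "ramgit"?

karamgit

ful and serul both end in -l yet inflect differently (fuoml, kaserul), so the final letter is not what conditions the rule; the number of vowels is.
"ramgit" has 2 vowels. The stems with 2 vowels (lowot → kalowot, guzweg → kaguzweg, serul → kaserul) add the prefix ka-.
The other pattern: stems with 1 vowel insert -om- after the first vowel.
So ramgit → karamgit.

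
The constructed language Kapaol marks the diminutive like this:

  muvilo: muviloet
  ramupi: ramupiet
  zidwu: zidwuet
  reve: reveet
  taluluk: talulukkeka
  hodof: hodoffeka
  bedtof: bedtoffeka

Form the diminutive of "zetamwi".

zidwu and taluluk both have last vowel 'u' yet inflect differently (zidwuet, talulukkeka), so the last vowel is not what conditions the rule; whether the stem ends in a vowel or a consonant is.
"zetamwi" ends in a vowel. The stems ending in a vowel (muvilo → muviloet, ramupi → ramupiet, zidwu → zidwuet) add -et.
So zetamwi → zetamwiet.

zetamwiet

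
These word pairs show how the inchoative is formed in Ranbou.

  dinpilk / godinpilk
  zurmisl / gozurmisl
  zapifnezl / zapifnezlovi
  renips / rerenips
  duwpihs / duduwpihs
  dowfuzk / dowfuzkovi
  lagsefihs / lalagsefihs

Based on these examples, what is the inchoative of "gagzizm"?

gagzizmovi

"gagzizm" has second-to-last letter 'z'. The stems whose second-to-last letter is 'z' (zapifnezl → zapifnezlovi, dowfuzk → dowfuzkovi) add -ovi.
The other patterns: stems whose second-to-last letter is 'h' or 'p' repeat the first consonant+vowel as a prefix; stems whose second-to-last letter is 'l' or 's' add the prefix go-.
So gagzizm → gagzizmovi.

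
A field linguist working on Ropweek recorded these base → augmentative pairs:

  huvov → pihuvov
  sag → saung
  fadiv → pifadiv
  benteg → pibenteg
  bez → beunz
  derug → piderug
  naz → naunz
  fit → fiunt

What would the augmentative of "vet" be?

"vet" has 1 vowel. The stems with 1 vowel (naz → naunz, bez → beunz, sag → saung) insert -un- after the first vowel.
So vet → veunt.

veunt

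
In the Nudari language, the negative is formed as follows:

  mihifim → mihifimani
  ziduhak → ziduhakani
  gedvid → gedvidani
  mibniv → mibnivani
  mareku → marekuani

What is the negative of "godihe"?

godiheani

Every pair shown (mihifim → mihifimani, ziduhak → ziduhakani, gedvid → gedvidani, …) follows the same rule: add -ani.
So godihe → godiheani.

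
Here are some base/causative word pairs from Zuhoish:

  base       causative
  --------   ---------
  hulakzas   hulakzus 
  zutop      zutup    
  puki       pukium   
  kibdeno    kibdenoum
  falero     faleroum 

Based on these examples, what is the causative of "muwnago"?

muwnagoum

zutop and kibdeno both have last vowel 'o' yet inflect differently (zutup, kibdenoum), so the last vowel is not what conditions the rule; whether the stem ends in a vowel or a consonant is.
"muwnago" ends in a vowel. The stems ending in a vowel (puki → pukium, kibdeno → kibdenoum, falero → faleroum) add -um.
So muwnago → muwnagoum.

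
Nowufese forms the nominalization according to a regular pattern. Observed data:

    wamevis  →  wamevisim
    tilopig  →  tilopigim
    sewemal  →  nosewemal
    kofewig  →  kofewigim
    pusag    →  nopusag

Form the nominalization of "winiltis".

winiltisim

tilopig and pusag both end in -g yet inflect differently (tilopigim, nopusag), so the final letter is not what conditions the rule; the last vowel is.
"winiltis" has last vowel 'i'. The stems whose last vowel is 'i' (tilopig → tilopigim, wamevis → wamevisim, kofewig → kofewigim) add -im.
The other pattern: stems whose last vowel is 'a' add the prefix no-.
So winiltis → winiltisim.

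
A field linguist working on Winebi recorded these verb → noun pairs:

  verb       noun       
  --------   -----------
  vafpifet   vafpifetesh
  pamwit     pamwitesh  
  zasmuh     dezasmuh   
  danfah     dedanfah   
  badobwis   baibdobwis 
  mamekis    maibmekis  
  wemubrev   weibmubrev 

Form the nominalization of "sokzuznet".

sokzuznetesh

"sokzuznet" ends in -t. The stems ending in -t (vafpifet → vafpifetesh, pamwit → pamwitesh) add -esh.
The other patterns: stems ending in -h add the prefix de-; stems ending in -s or -v insert -ib- after the first vowel.
So sokzuznet → sokzuznetesh.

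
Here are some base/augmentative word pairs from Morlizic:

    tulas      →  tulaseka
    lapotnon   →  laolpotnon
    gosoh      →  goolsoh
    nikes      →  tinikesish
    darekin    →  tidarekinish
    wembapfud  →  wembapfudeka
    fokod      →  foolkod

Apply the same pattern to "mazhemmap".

mazhemmapeka

wembapfud and fokod both end in -d yet inflect differently (wembapfudeka, foolkod), so the final letter is not what conditions the rule; the last vowel is.
"mazhemmap" has last vowel 'a'. The one such stem in the data (tulas → tulaseka) adds -eka, so the same rule applies.
So mazhemmap → mazhemmapeka.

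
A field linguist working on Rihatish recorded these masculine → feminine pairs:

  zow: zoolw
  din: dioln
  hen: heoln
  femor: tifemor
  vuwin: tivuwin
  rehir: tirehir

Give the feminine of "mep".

meolp

din and vuwin both end in -n yet inflect differently (dioln, tivuwin), so the final letter is not what conditions the rule; the number of vowels is.
"mep" has 1 vowel. The stems with 1 vowel (zow → zoolw, din → dioln, hen → heoln) insert -ol- after the first vowel.
So mep → meolp.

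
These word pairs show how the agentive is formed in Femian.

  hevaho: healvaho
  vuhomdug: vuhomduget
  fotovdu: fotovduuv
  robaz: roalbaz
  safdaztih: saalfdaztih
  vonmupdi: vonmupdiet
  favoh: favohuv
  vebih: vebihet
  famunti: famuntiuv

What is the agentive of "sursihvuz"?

"sursihvuz" begins with s-. The one such stem in the data (safdaztih → saalfdaztih) inserts -al- after the first vowel (as do robaz, hevaho), so the same rule applies.
The other patterns: stems beginning with v- add -et; stems beginning with f- add -uv.
So sursihvuz → sualrsihvuz.

sualrsihvuz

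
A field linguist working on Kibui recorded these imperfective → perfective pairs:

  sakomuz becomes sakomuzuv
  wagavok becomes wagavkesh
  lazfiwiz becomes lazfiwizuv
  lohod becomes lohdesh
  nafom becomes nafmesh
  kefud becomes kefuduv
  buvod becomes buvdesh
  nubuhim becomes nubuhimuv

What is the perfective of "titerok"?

titerkesh

nafom and nubuhim both end in -m yet inflect differently (nafmesh, nubuhimuv), so the final letter is not what conditions the rule; the last vowel is.
"titerok" has last vowel 'o'. The stems whose last vowel is 'o' (lohod → lohdesh, nafom → nafmesh, buvod → buvdesh) delete the last vowel and add -esh.
So titerok → titerkesh.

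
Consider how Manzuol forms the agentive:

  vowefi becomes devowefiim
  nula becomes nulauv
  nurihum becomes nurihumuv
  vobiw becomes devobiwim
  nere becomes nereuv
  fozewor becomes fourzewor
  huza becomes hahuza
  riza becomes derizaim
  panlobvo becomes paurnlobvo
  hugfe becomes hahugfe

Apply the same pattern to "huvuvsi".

hahuvuvsi

"huvuvsi" begins with h-. The stems beginning with h- (huza → hahuza, hugfe → hahugfe) add the prefix ha-.
So huvuvsi → hahuvuvsi.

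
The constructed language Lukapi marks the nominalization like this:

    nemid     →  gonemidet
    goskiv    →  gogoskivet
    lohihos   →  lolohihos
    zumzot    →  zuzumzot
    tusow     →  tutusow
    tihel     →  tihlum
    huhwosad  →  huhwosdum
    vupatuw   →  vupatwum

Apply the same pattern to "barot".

nemid and huhwosad both end in -d yet inflect differently (gonemidet, huhwosdum), so the final letter is not what conditions the rule; the last vowel is.
"barot" has last vowel 'o'. The stems whose last vowel is 'o' (lohihos → lolohihos, zumzot → zuzumzot, tusow → tutusow) repeat the first consonant+vowel as a prefix.
The other patterns: stems whose last vowel is 'i' add go- … -et around the stem; stems whose last vowel is 'a', 'e' or 'u' delete the last vowel and add -um.
So barot → babarot.

babarot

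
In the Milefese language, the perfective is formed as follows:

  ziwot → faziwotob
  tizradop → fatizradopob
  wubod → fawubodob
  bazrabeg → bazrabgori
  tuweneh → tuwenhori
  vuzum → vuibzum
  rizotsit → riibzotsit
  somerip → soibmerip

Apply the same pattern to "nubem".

nubmori

ziwot and rizotsit both end in -t yet inflect differently (faziwotob, riibzotsit), so the final letter is not what conditions the rule; the last vowel is.
"nubem" has last vowel 'e'. The stems whose last vowel is 'e' (bazrabeg → bazrabgori, tuweneh → tuwenhori) delete the last vowel and add -ori.
So nubem → nubmori.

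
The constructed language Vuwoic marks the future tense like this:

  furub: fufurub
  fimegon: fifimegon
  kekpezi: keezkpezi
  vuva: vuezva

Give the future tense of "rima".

riezma

fimegon and kekpezi both have 3 vowels yet inflect differently (fifimegon, keezkpezi), so the number of vowels is not what conditions the rule; whether the stem ends in a vowel or a consonant is.
"rima" ends in a vowel. The stems ending in a vowel (kekpezi → keezkpezi, vuva → vuezva) insert -ez- after the first vowel.
The other pattern: stems ending in a consonant repeat the first consonant+vowel as a prefix.
So rima → riezma.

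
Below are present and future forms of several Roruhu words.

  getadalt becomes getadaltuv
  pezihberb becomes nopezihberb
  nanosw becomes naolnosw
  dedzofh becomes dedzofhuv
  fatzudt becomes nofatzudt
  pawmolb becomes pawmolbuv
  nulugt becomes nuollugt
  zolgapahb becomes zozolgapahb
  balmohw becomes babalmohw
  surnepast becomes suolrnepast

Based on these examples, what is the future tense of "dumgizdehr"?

nanosw and balmohw both end in -w yet inflect differently (naolnosw, babalmohw), so the final letter is not what conditions the rule; the second-to-last letter is.
"dumgizdehr" has second-to-last letter 'h'. The stems whose second-to-last letter is 'h' (zolgapahb → zozolgapahb, balmohw → babalmohw) repeat the first consonant+vowel as a prefix.
So dumgizdehr → dudumgizdehr.

dudumgizdehr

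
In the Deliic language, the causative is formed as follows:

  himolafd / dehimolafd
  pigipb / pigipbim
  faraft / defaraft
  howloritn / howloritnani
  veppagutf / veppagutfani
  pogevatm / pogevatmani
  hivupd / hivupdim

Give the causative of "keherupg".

hivupd and himolafd both end in -d yet inflect differently (hivupdim, dehimolafd), so the final letter is not what conditions the rule; the second-to-last letter is.
"keherupg" has second-to-last letter 'p'. The stems whose second-to-last letter is 'p' (pigipb → pigipbim, hivupd → hivupdim) add -im.
So keherupg → keherupgim.

keherupgim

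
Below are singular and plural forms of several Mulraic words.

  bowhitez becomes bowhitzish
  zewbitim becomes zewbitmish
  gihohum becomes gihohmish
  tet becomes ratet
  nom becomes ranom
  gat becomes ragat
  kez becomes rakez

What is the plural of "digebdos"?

"digebdos" has 3 vowels. The stems with 3 vowels (bowhitez → bowhitzish, zewbitim → zewbitmish, gihohum → gihohmish) delete the last vowel and add -ish.
So digebdos → digebdsish.

digebdsish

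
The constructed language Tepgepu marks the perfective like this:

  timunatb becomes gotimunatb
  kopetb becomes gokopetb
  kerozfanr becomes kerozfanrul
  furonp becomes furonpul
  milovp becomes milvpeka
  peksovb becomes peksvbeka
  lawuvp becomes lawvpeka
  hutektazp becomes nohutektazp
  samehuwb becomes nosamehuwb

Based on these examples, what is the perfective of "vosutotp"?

govosutotp

"vosutotp" has second-to-last letter 't'. The stems whose second-to-last letter is 't' (timunatb → gotimunatb, kopetb → gokopetb) add the prefix go-.
The other patterns: stems whose second-to-last letter is 'n' add -ul; stems whose second-to-last letter is 'v' delete the last vowel and add -eka; stems whose second-to-last letter is 'w' or 'z' add the prefix no-.
So vosutotp → govosutotp.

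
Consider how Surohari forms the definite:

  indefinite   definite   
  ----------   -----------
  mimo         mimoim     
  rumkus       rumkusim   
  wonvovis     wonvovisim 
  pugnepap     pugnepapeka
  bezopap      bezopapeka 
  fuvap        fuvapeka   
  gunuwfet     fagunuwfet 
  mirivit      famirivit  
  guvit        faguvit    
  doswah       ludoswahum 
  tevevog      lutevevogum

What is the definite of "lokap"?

lokapeka

wonvovis and mirivit both have last vowel 'i' yet inflect differently (wonvovisim, famirivit), so the last vowel is not what conditions the rule; the final letter is.
"lokap" ends in -p. The stems ending in -p (pugnepap → pugnepapeka, bezopap → bezopapeka, fuvap → fuvapeka) add -eka.
So lokap → lokapeka.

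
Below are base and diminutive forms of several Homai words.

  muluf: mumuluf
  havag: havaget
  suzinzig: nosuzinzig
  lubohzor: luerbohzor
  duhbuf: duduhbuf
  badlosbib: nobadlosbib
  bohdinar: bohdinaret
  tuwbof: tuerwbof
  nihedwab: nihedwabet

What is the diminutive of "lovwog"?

bohdinar and lubohzor both end in -r yet inflect differently (bohdinaret, luerbohzor), so the final letter is not what conditions the rule; the last vowel is.
"lovwog" has last vowel 'o'. The stems whose last vowel is 'o' (tuwbof → tuerwbof, lubohzor → luerbohzor) insert -er- after the first vowel.
The other patterns: stems whose last vowel is 'a' add -et; stems whose last vowel is 'i' add the prefix no-; stems whose last vowel is 'u' repeat the first consonant+vowel as a prefix.
So lovwog → loervwog.

loervwog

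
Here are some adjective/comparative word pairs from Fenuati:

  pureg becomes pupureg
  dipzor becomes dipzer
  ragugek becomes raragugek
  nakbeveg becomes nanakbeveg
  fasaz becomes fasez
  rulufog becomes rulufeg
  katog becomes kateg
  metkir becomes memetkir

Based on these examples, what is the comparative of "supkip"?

nakbeveg and katog both end in -g yet inflect differently (nanakbeveg, kateg), so the final letter is not what conditions the rule; the last vowel is.
"supkip" has last vowel 'i'. The one such stem in the data (metkir → memetkir) repeats the first consonant+vowel as a prefix (as do nakbeveg, pureg), so the same rule applies.
The other pattern: stems whose last vowel is 'a' or 'o' change the last vowel to 'e'.
So supkip → susupkip.

susupkip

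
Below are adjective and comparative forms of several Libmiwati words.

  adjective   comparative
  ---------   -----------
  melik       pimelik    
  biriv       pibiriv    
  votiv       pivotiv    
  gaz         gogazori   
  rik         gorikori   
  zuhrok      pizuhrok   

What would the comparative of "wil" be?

rik and zuhrok both end in -k yet inflect differently (gorikori, pizuhrok), so the final letter is not what conditions the rule; the number of vowels is.
"wil" has 1 vowel. The stems with 1 vowel (rik → gorikori, gaz → gogazori) add go- … -ori around the stem.
So wil → gowilori.

gowilori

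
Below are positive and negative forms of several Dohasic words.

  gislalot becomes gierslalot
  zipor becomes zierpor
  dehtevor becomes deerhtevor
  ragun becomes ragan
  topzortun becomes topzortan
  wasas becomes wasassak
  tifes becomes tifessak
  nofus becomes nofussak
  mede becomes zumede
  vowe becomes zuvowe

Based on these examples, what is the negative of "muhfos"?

muhfossak

ragun and nofus both have last vowel 'u' yet inflect differently (ragan, nofussak), so the last vowel is not what conditions the rule; the final letter is.
"muhfos" ends in -s. The stems ending in -s (wasas → wasassak, tifes → tifessak, nofus → nofussak) double the final consonant and add -ak.
So muhfos → muhfossak.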